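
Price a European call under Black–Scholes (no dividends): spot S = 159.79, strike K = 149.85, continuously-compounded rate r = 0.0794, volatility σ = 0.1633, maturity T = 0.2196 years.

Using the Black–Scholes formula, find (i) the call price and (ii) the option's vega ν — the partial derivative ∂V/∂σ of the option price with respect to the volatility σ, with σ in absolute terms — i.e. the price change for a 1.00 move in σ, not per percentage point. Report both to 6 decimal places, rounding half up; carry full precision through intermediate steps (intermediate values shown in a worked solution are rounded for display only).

σ√T = 0.1633·√0.2196 = 0.076525
d₁ = (ln(S/K) + (r+σ²/2)T) / (σ√T) = (ln(159.79/149.85) + (0.0794+0.1633²/2)·0.2196) / 0.076525 = (0.064226 + 0.020364) / 0.076525 = 1.105392
d₂ = d₁ − σ√T = 1.105392 − 0.076525 = 1.028867
e^{−rT} = e^{−0.0794·0.2196} = 0.982715
N(d₁) = 0.865505,  N(d₂) = 0.848229
Call price V = S·N(d₁) − K·e^{−rT}·N(d₂) = 138.299059 − 124.910045 = 13.389014
φ(d₁) = (1/√(2π))·e^{−d₁²/2} = 0.216561
ν = S·φ(d₁)·√T = 16.216066

price = 13.389014
ν = 16.216066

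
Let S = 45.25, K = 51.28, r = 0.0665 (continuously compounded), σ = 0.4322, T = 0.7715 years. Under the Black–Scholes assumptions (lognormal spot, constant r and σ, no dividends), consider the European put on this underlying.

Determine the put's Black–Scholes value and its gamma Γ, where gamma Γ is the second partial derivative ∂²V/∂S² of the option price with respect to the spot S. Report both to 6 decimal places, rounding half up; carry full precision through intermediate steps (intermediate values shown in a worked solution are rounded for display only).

price = 8.937194
Γ = 0.023224

σ√T = 0.4322·√0.7715 = 0.379623
d₁ = (ln(S/K) + (r+σ²/2)T) / (σ√T) = (ln(45.25/51.28) + (0.0665+0.4322²/2)·0.7715) / 0.379623 = (-0.125098 + 0.123362) / 0.379623 = -0.004574
d₂ = d₁ − σ√T = -0.004574 − 0.379623 = -0.384197
e^{−rT} = e^{−0.0665·0.7715} = 0.949989
N(−d₁) = 0.501825,  N(−d₂) = 0.649584
Put price V = K·e^{−rT}·N(−d₂) − S·N(−d₁) = 31.644770 − 22.707576 = 8.937194
φ(d₁) = (1/√(2π))·e^{−d₁²/2} = 0.398938
Γ = φ(d₁) / (S·σ·√T) = 0.023224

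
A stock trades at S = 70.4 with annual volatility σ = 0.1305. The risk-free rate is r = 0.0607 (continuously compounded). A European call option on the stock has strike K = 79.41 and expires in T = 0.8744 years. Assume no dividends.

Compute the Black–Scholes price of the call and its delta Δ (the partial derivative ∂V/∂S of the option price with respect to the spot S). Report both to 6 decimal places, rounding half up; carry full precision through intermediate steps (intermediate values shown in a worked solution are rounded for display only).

price = 1.617622
Δ = 0.311734

σ√T = 0.1305·√0.8744 = 0.122030
d₁ = (ln(S/K) + (r+σ²/2)T) / (σ√T) = (ln(70.4/79.41) + (0.0607+0.1305²/2)·0.8744) / 0.122030 = (-0.120431 + 0.060522) / 0.122030 = -0.490941
d₂ = d₁ − σ√T = -0.490941 − 0.122030 = -0.612970
e^{−rT} = e^{−0.0607·0.8744} = 0.948308
N(d₁) = 0.311734,  N(d₂) = 0.269948
Call price V = S·N(d₁) − K·e^{−rT}·N(d₂) = 21.946091 − 20.328468 = 1.617622
Δ = N(d₁) = 0.311734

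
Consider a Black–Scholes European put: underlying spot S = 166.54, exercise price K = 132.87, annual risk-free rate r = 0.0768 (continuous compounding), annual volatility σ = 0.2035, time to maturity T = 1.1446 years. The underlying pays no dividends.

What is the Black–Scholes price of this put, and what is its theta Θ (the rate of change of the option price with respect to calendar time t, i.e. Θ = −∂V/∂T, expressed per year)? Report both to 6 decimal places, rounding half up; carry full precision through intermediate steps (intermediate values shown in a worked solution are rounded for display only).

price = 1.032885
Θ = -1.046713

σ√T = 0.2035·√1.1446 = 0.217716
d₁ = (ln(S/K) + (r+σ²/2)T) / (σ√T) = (ln(166.54/132.87) + (0.0768+0.2035²/2)·1.1446) / 0.217716 = (0.225864 + 0.111606) / 0.217716 = 1.550043
d₂ = d₁ − σ√T = 1.550043 − 0.217716 = 1.332326
e^{−rT} = e^{−0.0768·1.1446} = 0.915848
N(−d₁) = 0.060566,  N(−d₂) = 0.091377
Put price V = K·e^{−rT}·N(−d₂) − S·N(−d₁) = 11.119486 − 10.086601 = 1.032885
φ(d₁) = (1/√(2π))·e^{−d₁²/2} = 0.120001
Θ = −S·φ(d₁)·σ/(2√T) + r·K·e^{−rT}·N(−d₂) = −1.900690 + 0.853977 = -1.046713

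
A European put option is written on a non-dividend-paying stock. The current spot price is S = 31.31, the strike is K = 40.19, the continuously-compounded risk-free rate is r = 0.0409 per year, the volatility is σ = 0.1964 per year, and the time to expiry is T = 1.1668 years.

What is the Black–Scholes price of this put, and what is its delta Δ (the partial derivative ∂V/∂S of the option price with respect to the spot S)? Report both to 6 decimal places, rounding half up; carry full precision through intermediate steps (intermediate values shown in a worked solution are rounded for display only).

price = 7.675036
Δ = -0.801194

σ√T = 0.1964·√1.1668 = 0.212148
d₁ = (ln(S/K) + (r+σ²/2)T) / (σ√T) = (ln(31.31/40.19) + (0.0409+0.1964²/2)·1.1668) / 0.212148 = (-0.249681 + 0.070226) / 0.212148 = -0.845894
d₂ = d₁ − σ√T = -0.845894 − 0.212148 = -1.058043
e^{−rT} = e^{−0.0409·1.1668} = 0.953399
N(−d₁) = 0.801194,  N(−d₂) = 0.854982
Put price V = K·e^{−rT}·N(−d₂) − S·N(−d₁) = 32.760425 − 25.085388 = 7.675036
Δ = −N(−d₁) = -0.801194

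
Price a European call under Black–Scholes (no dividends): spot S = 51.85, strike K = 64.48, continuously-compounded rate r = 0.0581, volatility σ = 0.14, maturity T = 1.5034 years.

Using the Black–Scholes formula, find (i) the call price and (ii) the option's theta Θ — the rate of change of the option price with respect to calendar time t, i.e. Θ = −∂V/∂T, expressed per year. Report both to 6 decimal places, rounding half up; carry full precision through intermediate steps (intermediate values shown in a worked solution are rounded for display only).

price = 1.219884
Θ = -1.621629

σ√T = 0.14·√1.5034 = 0.171658
d₁ = (ln(S/K) + (r+σ²/2)T) / (σ√T) = (ln(51.85/64.48) + (0.0581+0.14²/2)·1.5034) / 0.171658 = (-0.218000 + 0.102081) / 0.171658 = -0.675290
d₂ = d₁ − σ√T = -0.675290 − 0.171658 = -0.846949
e^{−rT} = e^{−0.0581·1.5034} = 0.916359
N(d₁) = 0.249746,  N(d₂) = 0.198512
Call price V = S·N(d₁) − K·e^{−rT}·N(d₂) = 12.949315 − 11.729430 = 1.219884
φ(d₁) = (1/√(2π))·e^{−d₁²/2} = 0.317605
Θ = −S·φ(d₁)·σ/(2√T) − r·K·e^{−rT}·N(d₂) = −0.940149 − 0.681480 = -1.621629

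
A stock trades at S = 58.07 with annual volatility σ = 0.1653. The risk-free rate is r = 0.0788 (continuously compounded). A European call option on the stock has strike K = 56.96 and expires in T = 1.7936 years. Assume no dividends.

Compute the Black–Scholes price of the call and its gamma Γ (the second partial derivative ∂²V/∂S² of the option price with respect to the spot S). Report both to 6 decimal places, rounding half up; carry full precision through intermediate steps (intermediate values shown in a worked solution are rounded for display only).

price = 10.234484
Γ = 0.021875

σ√T = 0.1653·√1.7936 = 0.221379
d₁ = (ln(S/K) + (r+σ²/2)T) / (σ√T) = (ln(58.07/56.96) + (0.0788+0.1653²/2)·1.7936) / 0.221379 = (0.019300 + 0.165840) / 0.221379 = 0.836304
d₂ = d₁ − σ√T = 0.836304 − 0.221379 = 0.614925
e^{−rT} = e^{−0.0788·1.7936} = 0.868198
N(d₁) = 0.798508,  N(d₂) = 0.730698
Call price V = S·N(d₁) − K·e^{−rT}·N(d₂) = 46.369364 − 36.134880 = 10.234484
φ(d₁) = (1/√(2π))·e^{−d₁²/2} = 0.281214
Γ = φ(d₁) / (S·σ·√T) = 0.021875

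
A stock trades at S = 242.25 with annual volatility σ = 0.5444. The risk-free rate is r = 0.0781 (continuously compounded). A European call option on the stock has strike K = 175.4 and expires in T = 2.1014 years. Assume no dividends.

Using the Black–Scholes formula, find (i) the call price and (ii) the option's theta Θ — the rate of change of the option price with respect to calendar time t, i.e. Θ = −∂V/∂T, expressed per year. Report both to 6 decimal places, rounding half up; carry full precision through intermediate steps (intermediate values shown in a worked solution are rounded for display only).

σ√T = 0.5444·√2.1014 = 0.789173
d₁ = (ln(S/K) + (r+σ²/2)T) / (σ√T) = (ln(242.25/175.4) + (0.0781+0.5444²/2)·2.1014) / 0.789173 = (0.322901 + 0.475517) / 0.789173 = 1.011714
d₂ = d₁ − σ√T = 1.011714 − 0.789173 = 0.222541
e^{−rT} = e^{−0.0781·2.1014} = 0.848641
N(d₁) = 0.844163,  N(d₂) = 0.588053
Call price V = S·N(d₁) − K·e^{−rT}·N(d₂) = 204.498391 − 87.532689 = 116.965701
φ(d₁) = (1/√(2π))·e^{−d₁²/2} = 0.239136
Θ = −S·φ(d₁)·σ/(2√T) − r·K·e^{−rT}·N(d₂) = −10.877854 − 6.836303 = -17.714157

price = 116.965701
Θ = -17.714157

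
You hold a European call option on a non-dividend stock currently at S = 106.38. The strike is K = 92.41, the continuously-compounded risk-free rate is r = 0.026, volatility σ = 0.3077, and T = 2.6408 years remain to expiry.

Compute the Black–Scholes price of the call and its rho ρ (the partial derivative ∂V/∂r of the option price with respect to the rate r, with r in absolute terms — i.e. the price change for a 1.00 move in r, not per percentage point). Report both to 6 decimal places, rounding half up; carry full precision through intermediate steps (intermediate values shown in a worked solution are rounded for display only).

price = 30.671675
ρ = 129.196418

σ√T = 0.3077·√2.6408 = 0.500029
d₁ = (ln(S/K) + (r+σ²/2)T) / (σ√T) = (ln(106.38/92.41) + (0.026+0.3077²/2)·2.6408) / 0.500029 = (0.140782 + 0.193675) / 0.500029 = 0.668877
d₂ = d₁ − σ√T = 0.668877 − 0.500029 = 0.168847
e^{−rT} = e^{−0.026·2.6408} = 0.933643
N(d₁) = 0.748213,  N(d₂) = 0.567042
Call price V = S·N(d₁) − K·e^{−rT}·N(d₂) = 79.594887 − 48.923212 = 30.671675
ρ = K·T·e^{−rT}·N(d₂) = 129.196418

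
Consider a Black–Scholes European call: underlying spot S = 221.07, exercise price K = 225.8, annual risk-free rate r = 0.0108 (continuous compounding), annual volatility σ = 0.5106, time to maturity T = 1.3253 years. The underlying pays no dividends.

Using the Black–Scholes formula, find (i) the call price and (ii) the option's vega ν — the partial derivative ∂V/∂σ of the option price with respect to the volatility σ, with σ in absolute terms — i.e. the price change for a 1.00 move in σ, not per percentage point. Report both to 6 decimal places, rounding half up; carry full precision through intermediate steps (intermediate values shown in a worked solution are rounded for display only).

σ√T = 0.5106·√1.3253 = 0.587811
d₁ = (ln(S/K) + (r+σ²/2)T) / (σ√T) = (ln(221.07/225.8) + (0.0108+0.5106²/2)·1.3253) / 0.587811 = (-0.021170 + 0.187074) / 0.587811 = 0.282240
d₂ = d₁ − σ√T = 0.282240 − 0.587811 = -0.305571
e^{−rT} = e^{−0.0108·1.3253} = 0.985789
N(d₁) = 0.611120,  N(d₂) = 0.379966
Call price V = S·N(d₁) − K·e^{−rT}·N(d₂) = 135.100380 − 84.576971 = 50.523409
φ(d₁) = (1/√(2π))·e^{−d₁²/2} = 0.383365
ν = S·φ(d₁)·√T = 97.566139

price = 50.523409
ν = 97.566139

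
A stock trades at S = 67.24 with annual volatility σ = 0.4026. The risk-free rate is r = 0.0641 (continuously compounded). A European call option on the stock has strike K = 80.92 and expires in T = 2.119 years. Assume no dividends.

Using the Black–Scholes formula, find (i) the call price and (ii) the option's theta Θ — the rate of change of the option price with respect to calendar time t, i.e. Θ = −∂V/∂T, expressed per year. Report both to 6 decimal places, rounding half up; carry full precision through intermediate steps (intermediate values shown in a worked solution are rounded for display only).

price = 14.244362
Θ = -5.227928

σ√T = 0.4026·√2.119 = 0.586056
d₁ = (ln(S/K) + (r+σ²/2)T) / (σ√T) = (ln(67.24/80.92) + (0.0641+0.4026²/2)·2.119) / 0.586056 = (-0.185193 + 0.307559) / 0.586056 = 0.208796
d₂ = d₁ − σ√T = 0.208796 − 0.586056 = -0.377260
e^{−rT} = e^{−0.0641·2.119} = 0.872993
N(d₁) = 0.582696,  N(d₂) = 0.352990
Call price V = S·N(d₁) − K·e^{−rT}·N(d₂) = 39.180493 − 24.936131 = 14.244362
φ(d₁) = (1/√(2π))·e^{−d₁²/2} = 0.390340
Θ = −S·φ(d₁)·σ/(2√T) − r·K·e^{−rT}·N(d₂) = −3.629522 − 1.598406 = -5.227928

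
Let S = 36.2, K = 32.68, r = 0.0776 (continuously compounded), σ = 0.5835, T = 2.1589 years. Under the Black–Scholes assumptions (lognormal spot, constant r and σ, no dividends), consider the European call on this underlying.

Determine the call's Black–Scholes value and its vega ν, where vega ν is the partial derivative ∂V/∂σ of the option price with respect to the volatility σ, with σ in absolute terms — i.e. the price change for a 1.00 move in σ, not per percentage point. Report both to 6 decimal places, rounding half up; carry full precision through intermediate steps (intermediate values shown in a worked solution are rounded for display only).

price = 15.358122
ν = 16.096486

σ√T = 0.5835·√2.1589 = 0.857348
d₁ = (ln(S/K) + (r+σ²/2)T) / (σ√T) = (ln(36.2/32.68) + (0.0776+0.5835²/2)·2.1589) / 0.857348 = (0.102296 + 0.535053) / 0.857348 = 0.743396
d₂ = d₁ − σ√T = 0.743396 − 0.857348 = -0.113952
e^{−rT} = e^{−0.0776·2.1589} = 0.845751
N(d₁) = 0.771379,  N(d₂) = 0.454638
Call price V = S·N(d₁) − K·e^{−rT}·N(d₂) = 27.923923 − 12.565801 = 15.358122
φ(d₁) = (1/√(2π))·e^{−d₁²/2} = 0.302626
ν = S·φ(d₁)·√T = 16.096486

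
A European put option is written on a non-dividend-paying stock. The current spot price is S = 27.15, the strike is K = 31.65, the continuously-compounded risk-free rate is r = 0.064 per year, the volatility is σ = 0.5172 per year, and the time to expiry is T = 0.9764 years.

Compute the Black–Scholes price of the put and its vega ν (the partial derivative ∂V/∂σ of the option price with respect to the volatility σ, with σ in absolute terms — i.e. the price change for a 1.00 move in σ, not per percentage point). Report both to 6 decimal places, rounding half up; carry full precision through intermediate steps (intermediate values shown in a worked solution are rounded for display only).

σ√T = 0.5172·√0.9764 = 0.511061
d₁ = (ln(S/K) + (r+σ²/2)T) / (σ√T) = (ln(27.15/31.65) + (0.064+0.5172²/2)·0.9764) / 0.511061 = (-0.153361 + 0.193081) / 0.511061 = 0.077721
d₂ = d₁ − σ√T = 0.077721 − 0.511061 = -0.433340
e^{−rT} = e^{−0.064·0.9764} = 0.939423
N(−d₁) = 0.469025,  N(−d₂) = 0.667616
Put price V = K·e^{−rT}·N(−d₂) − S·N(−d₁) = 19.850051 − 12.734032 = 7.116018
φ(d₁) = (1/√(2π))·e^{−d₁²/2} = 0.397739
ν = S·φ(d₁)·√T = 10.670435

price = 7.116018
ν = 10.670435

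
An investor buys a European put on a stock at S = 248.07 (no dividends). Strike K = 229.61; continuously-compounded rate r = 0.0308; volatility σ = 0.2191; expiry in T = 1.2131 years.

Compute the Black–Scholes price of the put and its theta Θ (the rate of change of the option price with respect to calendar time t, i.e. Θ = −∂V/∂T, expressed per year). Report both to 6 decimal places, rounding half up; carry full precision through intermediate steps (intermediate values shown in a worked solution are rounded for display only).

price = 11.575904
Θ = -5.779630

σ√T = 0.2191·√1.2131 = 0.241319
d₁ = (ln(S/K) + (r+σ²/2)T) / (σ√T) = (ln(248.07/229.61) + (0.0308+0.2191²/2)·1.2131) / 0.241319 = (0.077329 + 0.066481) / 0.241319 = 0.595932
d₂ = d₁ − σ√T = 0.595932 − 0.241319 = 0.354614
e^{−rT} = e^{−0.0308·1.2131} = 0.963326
N(−d₁) = 0.275610,  N(−d₂) = 0.361439
Put price V = K·e^{−rT}·N(−d₂) − S·N(−d₁) = 79.946521 − 68.370617 = 11.575904
φ(d₁) = (1/√(2π))·e^{−d₁²/2} = 0.334036
Θ = −S·φ(d₁)·σ/(2√T) + r·K·e^{−rT}·N(−d₂) = −8.241983 + 2.462353 = -5.779630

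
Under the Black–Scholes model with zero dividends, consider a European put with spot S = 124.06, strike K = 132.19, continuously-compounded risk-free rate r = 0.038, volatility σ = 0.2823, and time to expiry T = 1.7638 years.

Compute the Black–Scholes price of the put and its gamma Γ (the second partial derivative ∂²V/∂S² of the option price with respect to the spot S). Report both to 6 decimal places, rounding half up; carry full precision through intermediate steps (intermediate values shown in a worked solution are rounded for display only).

σ√T = 0.2823·√1.7638 = 0.374917
d₁ = (ln(S/K) + (r+σ²/2)T) / (σ√T) = (ln(124.06/132.19) + (0.038+0.2823²/2)·1.7638) / 0.374917 = (-0.063475 + 0.137306) / 0.374917 = 0.196926
d₂ = d₁ − σ√T = 0.196926 − 0.374917 = -0.177991
e^{−rT} = e^{−0.038·1.7638} = 0.935172
N(−d₁) = 0.421943,  N(−d₂) = 0.570635
Put price V = K·e^{−rT}·N(−d₂) − S·N(−d₁) = 70.542166 − 52.346218 = 18.195949
φ(d₁) = (1/√(2π))·e^{−d₁²/2} = 0.391281
Γ = φ(d₁) / (S·σ·√T) = 0.008412

price = 18.195949
Γ = 0.008412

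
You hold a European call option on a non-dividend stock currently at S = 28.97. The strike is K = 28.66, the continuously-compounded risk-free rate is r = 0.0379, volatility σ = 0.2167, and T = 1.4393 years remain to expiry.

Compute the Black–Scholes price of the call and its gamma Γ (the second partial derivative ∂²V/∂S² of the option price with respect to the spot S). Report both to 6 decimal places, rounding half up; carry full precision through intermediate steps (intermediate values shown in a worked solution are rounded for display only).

σ√T = 0.2167·√1.4393 = 0.259977
d₁ = (ln(S/K) + (r+σ²/2)T) / (σ√T) = (ln(28.97/28.66) + (0.0379+0.2167²/2)·1.4393) / 0.259977 = (0.010758 + 0.088343) / 0.259977 = 0.381195
d₂ = d₁ − σ√T = 0.381195 − 0.259977 = 0.121218
e^{−rT} = e^{−0.0379·1.4393} = 0.946912
N(d₁) = 0.648471,  N(d₂) = 0.548241
Call price V = S·N(d₁) − K·e^{−rT}·N(d₂) = 18.786196 − 14.878428 = 3.907768
φ(d₁) = (1/√(2π))·e^{−d₁²/2} = 0.370985
Γ = φ(d₁) / (S·σ·√T) = 0.049258

price = 3.907768
Γ = 0.049258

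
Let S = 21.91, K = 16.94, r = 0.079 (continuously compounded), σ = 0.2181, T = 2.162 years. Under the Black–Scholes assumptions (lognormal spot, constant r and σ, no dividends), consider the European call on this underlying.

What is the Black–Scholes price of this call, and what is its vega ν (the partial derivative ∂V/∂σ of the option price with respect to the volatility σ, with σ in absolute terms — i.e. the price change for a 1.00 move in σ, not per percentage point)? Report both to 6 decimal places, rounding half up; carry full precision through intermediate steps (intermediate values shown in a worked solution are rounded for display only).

price = 7.867294
ν = 4.202814

σ√T = 0.2181·√2.162 = 0.320689
d₁ = (ln(S/K) + (r+σ²/2)T) / (σ√T) = (ln(21.91/16.94) + (0.079+0.2181²/2)·2.162) / 0.320689 = (0.257265 + 0.222219) / 0.320689 = 1.495170
d₂ = d₁ − σ√T = 1.495170 − 0.320689 = 1.174482
e^{−rT} = e^{−0.079·2.162} = 0.842992
N(d₁) = 0.932565,  N(d₂) = 0.879899
Call price V = S·N(d₁) − K·e^{−rT}·N(d₂) = 20.432499 − 12.565205 = 7.867294
φ(d₁) = (1/√(2π))·e^{−d₁²/2} = 0.130458
ν = S·φ(d₁)·√T = 4.202814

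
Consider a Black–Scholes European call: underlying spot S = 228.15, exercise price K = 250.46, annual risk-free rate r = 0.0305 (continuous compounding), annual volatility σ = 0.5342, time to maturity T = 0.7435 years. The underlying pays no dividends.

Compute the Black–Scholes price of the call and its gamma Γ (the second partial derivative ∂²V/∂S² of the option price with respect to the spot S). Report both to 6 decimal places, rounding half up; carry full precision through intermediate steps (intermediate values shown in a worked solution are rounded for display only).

σ√T = 0.5342·√0.7435 = 0.460622
d₁ = (ln(S/K) + (r+σ²/2)T) / (σ√T) = (ln(228.15/250.46) + (0.0305+0.5342²/2)·0.7435) / 0.460622 = (-0.093296 + 0.128763) / 0.460622 = 0.076998
d₂ = d₁ − σ√T = 0.076998 − 0.460622 = -0.383624
e^{−rT} = e^{−0.0305·0.7435} = 0.977578
N(d₁) = 0.530687,  N(d₂) = 0.350629
Call price V = S·N(d₁) − K·e^{−rT}·N(d₂) = 121.076347 − 85.849445 = 35.226902
φ(d₁) = (1/√(2π))·e^{−d₁²/2} = 0.397761
Γ = φ(d₁) / (S·σ·√T) = 0.003785

price = 35.226902
Γ = 0.003785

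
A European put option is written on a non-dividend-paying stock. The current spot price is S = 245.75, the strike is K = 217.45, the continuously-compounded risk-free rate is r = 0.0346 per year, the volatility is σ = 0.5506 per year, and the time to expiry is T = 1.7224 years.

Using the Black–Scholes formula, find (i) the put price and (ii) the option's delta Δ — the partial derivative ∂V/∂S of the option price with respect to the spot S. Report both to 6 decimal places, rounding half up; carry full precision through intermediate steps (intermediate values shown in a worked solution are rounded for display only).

price = 45.038062
Δ = -0.269909

σ√T = 0.5506·√1.7224 = 0.722609
d₁ = (ln(S/K) + (r+σ²/2)T) / (σ√T) = (ln(245.75/217.45) + (0.0346+0.5506²/2)·1.7224) / 0.722609 = (0.122346 + 0.320677) / 0.722609 = 0.613088
d₂ = d₁ − σ√T = 0.613088 − 0.722609 = -0.109521
e^{−rT} = e^{−0.0346·1.7224} = 0.942146
N(−d₁) = 0.269909,  N(−d₂) = 0.543605
Put price V = K·e^{−rT}·N(−d₂) − S·N(−d₁) = 111.368240 − 66.330177 = 45.038062
Δ = −N(−d₁) = -0.269909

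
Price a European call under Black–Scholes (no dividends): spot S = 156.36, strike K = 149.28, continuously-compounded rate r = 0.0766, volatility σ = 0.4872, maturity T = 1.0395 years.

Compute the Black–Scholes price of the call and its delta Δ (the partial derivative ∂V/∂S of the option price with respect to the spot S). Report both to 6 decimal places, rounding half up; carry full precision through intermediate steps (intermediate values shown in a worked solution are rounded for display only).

price = 39.010033
Δ = 0.692148

σ√T = 0.4872·√1.0395 = 0.496729
d₁ = (ln(S/K) + (r+σ²/2)T) / (σ√T) = (ln(156.36/149.28) + (0.0766+0.4872²/2)·1.0395) / 0.496729 = (0.046337 + 0.202996) / 0.496729 = 0.501949
d₂ = d₁ − σ√T = 0.501949 − 0.496729 = 0.005220
e^{−rT} = e^{−0.0766·1.0395} = 0.923462
N(d₁) = 0.692148,  N(d₂) = 0.502083
Call price V = S·N(d₁) − K·e^{−rT}·N(d₂) = 108.224334 − 69.214301 = 39.010033
Δ = N(d₁) = 0.692148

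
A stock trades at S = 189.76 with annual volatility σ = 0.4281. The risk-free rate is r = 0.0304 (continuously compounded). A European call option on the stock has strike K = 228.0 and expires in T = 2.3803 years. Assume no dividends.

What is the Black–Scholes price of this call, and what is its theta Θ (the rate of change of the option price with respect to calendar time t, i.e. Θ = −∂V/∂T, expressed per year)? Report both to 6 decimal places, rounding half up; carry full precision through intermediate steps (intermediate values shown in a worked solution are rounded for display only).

σ√T = 0.4281·√2.3803 = 0.660482
d₁ = (ln(S/K) + (r+σ²/2)T) / (σ√T) = (ln(189.76/228.0) + (0.0304+0.4281²/2)·2.3803) / 0.660482 = (-0.183586 + 0.290479) / 0.660482 = 0.161842
d₂ = d₁ − σ√T = 0.161842 − 0.660482 = -0.498640
e^{−rT} = e^{−0.0304·2.3803} = 0.930195
N(d₁) = 0.564285,  N(d₂) = 0.309017
Call price V = S·N(d₁) − K·e^{−rT}·N(d₂) = 107.078716 − 65.537605 = 41.541111
φ(d₁) = (1/√(2π))·e^{−d₁²/2} = 0.393752
Θ = −S·φ(d₁)·σ/(2√T) − r·K·e^{−rT}·N(d₂) = −10.366363 − 1.992343 = -12.358706

price = 41.541111
Θ = -12.358706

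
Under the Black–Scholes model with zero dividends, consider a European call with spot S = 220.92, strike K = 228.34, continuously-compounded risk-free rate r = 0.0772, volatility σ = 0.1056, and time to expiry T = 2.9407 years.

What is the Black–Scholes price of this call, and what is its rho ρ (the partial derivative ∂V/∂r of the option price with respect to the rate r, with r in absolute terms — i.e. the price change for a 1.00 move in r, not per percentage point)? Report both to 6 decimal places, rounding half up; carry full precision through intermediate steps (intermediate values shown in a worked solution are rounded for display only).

price = 41.584556
ρ = 447.682297

σ√T = 0.1056·√2.9407 = 0.181088
d₁ = (ln(S/K) + (r+σ²/2)T) / (σ√T) = (ln(220.92/228.34) + (0.0772+0.1056²/2)·2.9407) / 0.181088 = (-0.033035 + 0.243418) / 0.181088 = 1.161775
d₂ = d₁ − σ√T = 1.161775 − 0.181088 = 0.980687
e^{−rT} = e^{−0.0772·2.9407} = 0.796903
N(d₁) = 0.877337,  N(d₂) = 0.836627
Call price V = S·N(d₁) − K·e^{−rT}·N(d₂) = 193.821199 − 152.236643 = 41.584556
ρ = K·T·e^{−rT}·N(d₂) = 447.682297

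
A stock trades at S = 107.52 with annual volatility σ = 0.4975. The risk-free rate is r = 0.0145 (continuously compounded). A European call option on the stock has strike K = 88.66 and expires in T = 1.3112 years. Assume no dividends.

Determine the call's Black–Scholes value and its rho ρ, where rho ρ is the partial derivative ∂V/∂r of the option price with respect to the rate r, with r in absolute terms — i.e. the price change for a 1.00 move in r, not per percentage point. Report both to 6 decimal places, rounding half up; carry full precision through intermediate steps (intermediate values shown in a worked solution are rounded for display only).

price = 33.517102
ρ = 60.988955

σ√T = 0.4975·√1.3112 = 0.569676
d₁ = (ln(S/K) + (r+σ²/2)T) / (σ√T) = (ln(107.52/88.66) + (0.0145+0.4975²/2)·1.3112) / 0.569676 = (0.192868 + 0.181277) / 0.569676 = 0.656770
d₂ = d₁ − σ√T = 0.656770 − 0.569676 = 0.087094
e^{−rT} = e^{−0.0145·1.3112} = 0.981167
N(d₁) = 0.744335,  N(d₂) = 0.534702
Call price V = S·N(d₁) − K·e^{−rT}·N(d₂) = 80.030948 − 46.513846 = 33.517102
ρ = K·T·e^{−rT}·N(d₂) = 60.988955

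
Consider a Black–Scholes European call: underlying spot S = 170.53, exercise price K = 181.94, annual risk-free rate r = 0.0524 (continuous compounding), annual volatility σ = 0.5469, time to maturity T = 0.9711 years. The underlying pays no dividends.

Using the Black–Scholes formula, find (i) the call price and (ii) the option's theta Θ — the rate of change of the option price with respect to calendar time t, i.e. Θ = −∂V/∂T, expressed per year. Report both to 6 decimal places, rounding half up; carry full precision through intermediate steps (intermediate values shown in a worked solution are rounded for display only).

price = 35.299215
Θ = -21.804121

σ√T = 0.5469·√0.9711 = 0.538939
d₁ = (ln(S/K) + (r+σ²/2)T) / (σ√T) = (ln(170.53/181.94) + (0.0524+0.5469²/2)·0.9711) / 0.538939 = (-0.064766 + 0.196113) / 0.538939 = 0.243715
d₂ = d₁ − σ√T = 0.243715 − 0.538939 = -0.295224
e^{−rT} = e^{−0.0524·0.9711} = 0.950387
N(d₁) = 0.596274,  N(d₂) = 0.383911
Call price V = S·N(d₁) − K·e^{−rT}·N(d₂) = 101.682658 − 66.383443 = 35.299215
φ(d₁) = (1/√(2π))·e^{−d₁²/2} = 0.387268
Θ = −S·φ(d₁)·σ/(2√T) − r·K·e^{−rT}·N(d₂) = −18.325629 − 3.478492 = -21.804121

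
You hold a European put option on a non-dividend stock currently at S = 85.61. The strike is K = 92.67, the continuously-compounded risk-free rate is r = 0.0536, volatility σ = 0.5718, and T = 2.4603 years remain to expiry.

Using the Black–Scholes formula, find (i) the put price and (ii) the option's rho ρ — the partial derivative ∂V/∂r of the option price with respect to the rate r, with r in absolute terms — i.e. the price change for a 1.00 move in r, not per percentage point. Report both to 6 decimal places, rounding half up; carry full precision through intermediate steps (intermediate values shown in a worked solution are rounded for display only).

price = 26.727591
ρ = -130.216680

σ√T = 0.5718·√2.4603 = 0.896888
d₁ = (ln(S/K) + (r+σ²/2)T) / (σ√T) = (ln(85.61/92.67) + (0.0536+0.5718²/2)·2.4603) / 0.896888 = (-0.079243 + 0.534076) / 0.896888 = 0.507124
d₂ = d₁ − σ√T = 0.507124 − 0.896888 = -0.389764
e^{−rT} = e^{−0.0536·2.4603} = 0.876453
N(−d₁) = 0.306034,  N(−d₂) = 0.651644
Put price V = K·e^{−rT}·N(−d₂) − S·N(−d₁) = 52.927155 − 26.199564 = 26.727591
ρ = −K·T·e^{−rT}·N(−d₂) = -130.216680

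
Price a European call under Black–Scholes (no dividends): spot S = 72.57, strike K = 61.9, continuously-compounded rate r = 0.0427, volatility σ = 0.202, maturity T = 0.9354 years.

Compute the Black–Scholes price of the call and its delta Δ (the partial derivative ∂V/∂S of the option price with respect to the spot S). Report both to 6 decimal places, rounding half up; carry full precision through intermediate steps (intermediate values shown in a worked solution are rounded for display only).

price = 14.122819
Δ = 0.867820

σ√T = 0.202·√0.9354 = 0.195366
d₁ = (ln(S/K) + (r+σ²/2)T) / (σ√T) = (ln(72.57/61.9) + (0.0427+0.202²/2)·0.9354) / 0.195366 = (0.159031 + 0.059026) / 0.195366 = 1.116144
d₂ = d₁ − σ√T = 1.116144 − 0.195366 = 0.920777
e^{−rT} = e^{−0.0427·0.9354} = 0.960846
N(d₁) = 0.867820,  N(d₂) = 0.821417
Call price V = S·N(d₁) − K·e^{−rT}·N(d₂) = 62.977673 − 48.854853 = 14.122819
Δ = N(d₁) = 0.867820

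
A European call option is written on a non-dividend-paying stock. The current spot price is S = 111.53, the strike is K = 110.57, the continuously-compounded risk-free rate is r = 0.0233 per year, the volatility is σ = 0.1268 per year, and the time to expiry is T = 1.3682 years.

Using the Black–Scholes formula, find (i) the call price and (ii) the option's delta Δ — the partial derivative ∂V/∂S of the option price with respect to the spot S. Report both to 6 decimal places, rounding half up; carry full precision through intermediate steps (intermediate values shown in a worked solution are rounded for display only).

σ√T = 0.1268·√1.3682 = 0.148318
d₁ = (ln(S/K) + (r+σ²/2)T) / (σ√T) = (ln(111.53/110.57) + (0.0233+0.1268²/2)·1.3682) / 0.148318 = (0.008645 + 0.042878) / 0.148318 = 0.347382
d₂ = d₁ − σ√T = 0.347382 − 0.148318 = 0.199064
e^{−rT} = e^{−0.0233·1.3682} = 0.968624
N(d₁) = 0.635848,  N(d₂) = 0.578894
Call price V = S·N(d₁) − K·e^{−rT}·N(d₂) = 70.916098 − 61.999918 = 8.916180
Δ = N(d₁) = 0.635848

price = 8.916180
Δ = 0.635848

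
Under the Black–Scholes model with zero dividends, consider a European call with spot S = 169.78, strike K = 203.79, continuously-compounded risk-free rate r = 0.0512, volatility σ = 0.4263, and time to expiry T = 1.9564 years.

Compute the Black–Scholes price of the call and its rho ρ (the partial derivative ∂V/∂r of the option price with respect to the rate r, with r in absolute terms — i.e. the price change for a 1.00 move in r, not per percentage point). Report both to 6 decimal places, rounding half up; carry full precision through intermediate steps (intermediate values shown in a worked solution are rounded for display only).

σ√T = 0.4263·√1.9564 = 0.596272
d₁ = (ln(S/K) + (r+σ²/2)T) / (σ√T) = (ln(169.78/203.79) + (0.0512+0.4263²/2)·1.9564) / 0.596272 = (-0.182587 + 0.277938) / 0.596272 = 0.159912
d₂ = d₁ − σ√T = 0.159912 − 0.596272 = -0.436360
e^{−rT} = e^{−0.0512·1.9564} = 0.904686
N(d₁) = 0.563525,  N(d₂) = 0.331288
Call price V = S·N(d₁) − K·e^{−rT}·N(d₂) = 95.675247 − 61.078199 = 34.597048
ρ = K·T·e^{−rT}·N(d₂) = 119.493389

price = 34.597048
ρ = 119.493389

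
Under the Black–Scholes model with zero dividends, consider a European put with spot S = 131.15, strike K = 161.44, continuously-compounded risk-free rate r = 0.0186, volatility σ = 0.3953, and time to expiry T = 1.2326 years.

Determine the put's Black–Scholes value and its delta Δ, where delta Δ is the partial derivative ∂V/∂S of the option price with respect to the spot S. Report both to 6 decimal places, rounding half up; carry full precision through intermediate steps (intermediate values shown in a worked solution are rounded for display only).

σ√T = 0.3953·√1.2326 = 0.438872
d₁ = (ln(S/K) + (r+σ²/2)T) / (σ√T) = (ln(131.15/161.44) + (0.0186+0.3953²/2)·1.2326) / 0.438872 = (-0.207792 + 0.119231) / 0.438872 = -0.201793
d₂ = d₁ − σ√T = -0.201793 − 0.438872 = -0.640665
e^{−rT} = e^{−0.0186·1.2326} = 0.977334
N(−d₁) = 0.579961,  N(−d₂) = 0.739130
Put price V = K·e^{−rT}·N(−d₂) − S·N(−d₁) = 116.620534 − 76.061833 = 40.558701
Δ = −N(−d₁) = -0.579961

price = 40.558701
Δ = -0.579961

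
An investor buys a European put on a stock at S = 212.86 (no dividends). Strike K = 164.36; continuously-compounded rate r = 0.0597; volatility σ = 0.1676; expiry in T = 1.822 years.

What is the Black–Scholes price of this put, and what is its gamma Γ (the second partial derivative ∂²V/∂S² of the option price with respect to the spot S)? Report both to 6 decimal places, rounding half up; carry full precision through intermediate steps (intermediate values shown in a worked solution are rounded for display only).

σ√T = 0.1676·√1.822 = 0.226229
d₁ = (ln(S/K) + (r+σ²/2)T) / (σ√T) = (ln(212.86/164.36) + (0.0597+0.1676²/2)·1.822) / 0.226229 = (0.258576 + 0.134363) / 0.226229 = 1.736907
d₂ = d₁ − σ√T = 1.736907 − 0.226229 = 1.510678
e^{−rT} = e^{−0.0597·1.822} = 0.896934
N(−d₁) = 0.041202,  N(−d₂) = 0.065435
Put price V = K·e^{−rT}·N(−d₂) − S·N(−d₁) = 9.646463 − 8.770211 = 0.876252
φ(d₁) = (1/√(2π))·e^{−d₁²/2} = 0.088269
Γ = φ(d₁) / (S·σ·√T) = 0.001833

price = 0.876252
Γ = 0.001833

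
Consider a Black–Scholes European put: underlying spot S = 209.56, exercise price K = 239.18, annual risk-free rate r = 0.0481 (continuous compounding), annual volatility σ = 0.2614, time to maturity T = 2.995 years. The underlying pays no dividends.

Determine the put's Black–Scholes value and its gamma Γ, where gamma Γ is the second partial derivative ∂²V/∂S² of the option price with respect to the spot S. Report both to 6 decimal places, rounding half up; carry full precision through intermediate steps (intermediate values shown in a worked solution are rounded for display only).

price = 36.057047
Γ = 0.004076

σ√T = 0.2614·√2.995 = 0.452381
d₁ = (ln(S/K) + (r+σ²/2)T) / (σ√T) = (ln(209.56/239.18) + (0.0481+0.2614²/2)·2.995) / 0.452381 = (-0.132206 + 0.246384) / 0.452381 = 0.252392
d₂ = d₁ − σ√T = 0.252392 − 0.452381 = -0.199989
e^{−rT} = e^{−0.0481·2.995} = 0.865836
N(−d₁) = 0.400369,  N(−d₂) = 0.579255
Put price V = K·e^{−rT}·N(−d₂) − S·N(−d₁) = 119.958374 − 83.901327 = 36.057047
φ(d₁) = (1/√(2π))·e^{−d₁²/2} = 0.386436
Γ = φ(d₁) / (S·σ·√T) = 0.004076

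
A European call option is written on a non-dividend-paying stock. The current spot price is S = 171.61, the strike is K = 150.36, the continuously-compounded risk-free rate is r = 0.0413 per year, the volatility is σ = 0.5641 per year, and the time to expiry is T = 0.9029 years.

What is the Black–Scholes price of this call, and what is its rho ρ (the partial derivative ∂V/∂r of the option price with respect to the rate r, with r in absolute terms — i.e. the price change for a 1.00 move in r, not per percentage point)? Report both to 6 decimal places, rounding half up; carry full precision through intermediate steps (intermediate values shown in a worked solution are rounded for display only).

σ√T = 0.5641·√0.9029 = 0.536014
d₁ = (ln(S/K) + (r+σ²/2)T) / (σ√T) = (ln(171.61/150.36) + (0.0413+0.5641²/2)·0.9029) / 0.536014 = (0.132192 + 0.180945) / 0.536014 = 0.584196
d₂ = d₁ − σ√T = 0.584196 − 0.536014 = 0.048182
e^{−rT} = e^{−0.0413·0.9029} = 0.963397
N(d₁) = 0.720456,  N(d₂) = 0.519215
Call price V = S·N(d₁) − K·e^{−rT}·N(d₂) = 123.637425 − 75.211535 = 48.425891
ρ = K·T·e^{−rT}·N(d₂) = 67.908495

price = 48.425891
ρ = 67.908495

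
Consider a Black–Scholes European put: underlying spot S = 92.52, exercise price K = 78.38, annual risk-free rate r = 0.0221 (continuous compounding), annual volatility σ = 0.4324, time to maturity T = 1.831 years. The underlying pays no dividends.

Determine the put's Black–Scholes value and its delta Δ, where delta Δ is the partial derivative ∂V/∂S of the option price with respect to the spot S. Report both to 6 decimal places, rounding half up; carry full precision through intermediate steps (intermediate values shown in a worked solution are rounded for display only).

price = 11.832584
Δ = -0.259407

σ√T = 0.4324·√1.831 = 0.585100
d₁ = (ln(S/K) + (r+σ²/2)T) / (σ√T) = (ln(92.52/78.38) + (0.0221+0.4324²/2)·1.831) / 0.585100 = (0.165856 + 0.211636) / 0.585100 = 0.645175
d₂ = d₁ − σ√T = 0.645175 − 0.585100 = 0.060076
e^{−rT} = e^{−0.0221·1.831} = 0.960343
N(−d₁) = 0.259407,  N(−d₂) = 0.476048
Put price V = K·e^{−rT}·N(−d₂) − S·N(−d₁) = 35.832895 − 24.000312 = 11.832584
Δ = −N(−d₁) = -0.259407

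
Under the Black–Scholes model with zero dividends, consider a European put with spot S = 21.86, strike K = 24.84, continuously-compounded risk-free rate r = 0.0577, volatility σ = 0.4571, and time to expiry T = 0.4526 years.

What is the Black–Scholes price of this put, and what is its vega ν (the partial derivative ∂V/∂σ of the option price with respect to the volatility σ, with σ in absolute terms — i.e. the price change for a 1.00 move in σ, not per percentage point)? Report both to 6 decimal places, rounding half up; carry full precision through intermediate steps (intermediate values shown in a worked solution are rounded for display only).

σ√T = 0.4571·√0.4526 = 0.307517
d₁ = (ln(S/K) + (r+σ²/2)T) / (σ√T) = (ln(21.86/24.84) + (0.0577+0.4571²/2)·0.4526) / 0.307517 = (-0.127797 + 0.073398) / 0.307517 = -0.176896
d₂ = d₁ − σ√T = -0.176896 − 0.307517 = -0.484413
e^{−rT} = e^{−0.0577·0.4526} = 0.974223
N(−d₁) = 0.570205,  N(−d₂) = 0.685954
Put price V = K·e^{−rT}·N(−d₂) − S·N(−d₁) = 16.599870 − 12.464683 = 4.135187
φ(d₁) = (1/√(2π))·e^{−d₁²/2} = 0.392749
ν = S·φ(d₁)·√T = 5.775937

price = 4.135187
ν = 5.775937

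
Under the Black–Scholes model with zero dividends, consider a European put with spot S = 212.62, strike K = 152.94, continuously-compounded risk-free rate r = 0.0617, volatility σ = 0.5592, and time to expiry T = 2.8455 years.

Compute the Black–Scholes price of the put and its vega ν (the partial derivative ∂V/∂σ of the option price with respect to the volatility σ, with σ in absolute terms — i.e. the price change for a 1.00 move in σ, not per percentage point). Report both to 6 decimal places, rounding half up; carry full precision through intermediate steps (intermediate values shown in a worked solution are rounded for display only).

price = 27.523503
ν = 86.174789

σ√T = 0.5592·√2.8455 = 0.943293
d₁ = (ln(S/K) + (r+σ²/2)T) / (σ√T) = (ln(212.62/152.94) + (0.0617+0.5592²/2)·2.8455) / 0.943293 = (0.329461 + 0.620468) / 0.943293 = 1.007035
d₂ = d₁ − σ√T = 1.007035 − 0.943293 = 0.063742
e^{−rT} = e^{−0.0617·2.8455} = 0.838981
N(−d₁) = 0.156959,  N(−d₂) = 0.474588
Put price V = K·e^{−rT}·N(−d₂) − S·N(−d₁) = 60.896121 − 33.372618 = 27.523503
φ(d₁) = (1/√(2π))·e^{−d₁²/2} = 0.240268
ν = S·φ(d₁)·√T = 86.174789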